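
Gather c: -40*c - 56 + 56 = -40*c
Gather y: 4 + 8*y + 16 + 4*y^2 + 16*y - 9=4*y^2 + 24*y + 11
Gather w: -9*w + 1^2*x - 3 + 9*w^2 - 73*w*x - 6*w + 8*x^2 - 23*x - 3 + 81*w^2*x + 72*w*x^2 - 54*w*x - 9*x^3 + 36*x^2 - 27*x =w^2*(81*x + 9) + w*(72*x^2 - 127*x - 15) - 9*x^3 + 44*x^2 - 49*x - 6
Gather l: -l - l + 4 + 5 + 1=10 - 2*l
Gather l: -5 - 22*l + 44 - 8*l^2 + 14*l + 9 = -8*l^2 - 8*l + 48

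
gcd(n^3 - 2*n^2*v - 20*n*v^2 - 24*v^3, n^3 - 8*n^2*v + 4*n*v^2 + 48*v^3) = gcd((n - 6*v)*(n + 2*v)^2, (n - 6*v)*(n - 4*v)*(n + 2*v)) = -n^2 + 4*n*v + 12*v^2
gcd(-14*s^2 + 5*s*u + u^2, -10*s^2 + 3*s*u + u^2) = 2*s - u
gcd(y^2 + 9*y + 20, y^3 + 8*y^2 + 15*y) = y + 5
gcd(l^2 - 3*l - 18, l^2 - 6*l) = l - 6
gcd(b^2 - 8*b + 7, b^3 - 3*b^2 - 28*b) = b - 7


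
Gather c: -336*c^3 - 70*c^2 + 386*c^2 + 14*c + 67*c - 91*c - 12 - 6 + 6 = -336*c^3 + 316*c^2 - 10*c - 12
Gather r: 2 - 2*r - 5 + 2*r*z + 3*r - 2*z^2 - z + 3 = r*(2*z + 1) - 2*z^2 - z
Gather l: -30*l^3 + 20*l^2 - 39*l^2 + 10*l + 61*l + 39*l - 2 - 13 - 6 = -30*l^3 - 19*l^2 + 110*l - 21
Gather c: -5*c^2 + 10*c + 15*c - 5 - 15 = -5*c^2 + 25*c - 20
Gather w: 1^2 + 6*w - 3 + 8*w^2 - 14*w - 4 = 8*w^2 - 8*w - 6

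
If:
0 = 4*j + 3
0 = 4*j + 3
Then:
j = -3/4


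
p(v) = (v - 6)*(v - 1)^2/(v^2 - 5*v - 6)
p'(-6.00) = 0.84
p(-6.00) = -9.80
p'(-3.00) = 0.00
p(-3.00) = -8.00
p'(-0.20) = -5.25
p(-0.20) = 1.80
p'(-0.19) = -5.10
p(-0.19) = 1.75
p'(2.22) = 0.61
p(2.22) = 0.46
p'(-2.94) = -0.06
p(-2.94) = -8.00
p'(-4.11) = 0.59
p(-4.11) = -8.40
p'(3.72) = 0.82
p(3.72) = 1.57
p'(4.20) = 0.85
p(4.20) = 1.97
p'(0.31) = -1.33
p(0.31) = 0.36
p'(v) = (5 - 2*v)*(v - 6)*(v - 1)^2/(v^2 - 5*v - 6)^2 + (v - 6)*(2*v - 2)/(v^2 - 5*v - 6) + (v - 1)^2/(v^2 - 5*v - 6)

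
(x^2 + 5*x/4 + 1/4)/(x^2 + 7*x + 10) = (4*x^2 + 5*x + 1)/(4*(x^2 + 7*x + 10))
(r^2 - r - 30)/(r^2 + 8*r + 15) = (r - 6)/(r + 3)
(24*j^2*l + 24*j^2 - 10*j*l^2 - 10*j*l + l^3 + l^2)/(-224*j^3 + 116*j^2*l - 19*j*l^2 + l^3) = (-6*j*l - 6*j + l^2 + l)/(56*j^2 - 15*j*l + l^2)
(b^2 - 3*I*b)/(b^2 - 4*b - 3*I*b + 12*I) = b/(b - 4)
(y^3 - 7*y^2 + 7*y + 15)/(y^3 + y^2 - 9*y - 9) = (y - 5)/(y + 3)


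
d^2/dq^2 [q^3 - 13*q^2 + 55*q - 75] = 6*q - 26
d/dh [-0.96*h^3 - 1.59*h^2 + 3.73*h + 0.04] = -2.88*h^2 - 3.18*h + 3.73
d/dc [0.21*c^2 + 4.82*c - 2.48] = 0.42*c + 4.82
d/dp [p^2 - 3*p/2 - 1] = 2*p - 3/2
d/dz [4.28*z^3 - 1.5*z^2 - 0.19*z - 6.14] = 12.84*z^2 - 3.0*z - 0.19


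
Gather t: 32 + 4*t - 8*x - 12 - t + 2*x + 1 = 3*t - 6*x + 21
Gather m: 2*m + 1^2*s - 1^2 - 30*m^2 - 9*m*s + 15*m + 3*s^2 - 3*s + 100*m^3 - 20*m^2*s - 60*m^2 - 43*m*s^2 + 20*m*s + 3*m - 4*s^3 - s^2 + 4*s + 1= 100*m^3 + m^2*(-20*s - 90) + m*(-43*s^2 + 11*s + 20) - 4*s^3 + 2*s^2 + 2*s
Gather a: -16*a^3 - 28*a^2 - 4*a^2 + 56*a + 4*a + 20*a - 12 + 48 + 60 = -16*a^3 - 32*a^2 + 80*a + 96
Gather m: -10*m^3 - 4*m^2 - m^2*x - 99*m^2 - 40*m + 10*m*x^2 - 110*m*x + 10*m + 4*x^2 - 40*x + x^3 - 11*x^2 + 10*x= -10*m^3 + m^2*(-x - 103) + m*(10*x^2 - 110*x - 30) + x^3 - 7*x^2 - 30*x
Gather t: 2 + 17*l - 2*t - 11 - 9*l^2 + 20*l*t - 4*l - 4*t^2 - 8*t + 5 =-9*l^2 + 13*l - 4*t^2 + t*(20*l - 10) - 4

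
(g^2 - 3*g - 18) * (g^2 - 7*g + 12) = g^4 - 10*g^3 + 15*g^2 + 90*g - 216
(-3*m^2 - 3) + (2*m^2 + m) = -m^2 + m - 3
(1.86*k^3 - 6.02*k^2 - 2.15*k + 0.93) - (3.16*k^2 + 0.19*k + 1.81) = 1.86*k^3 - 9.18*k^2 - 2.34*k - 0.88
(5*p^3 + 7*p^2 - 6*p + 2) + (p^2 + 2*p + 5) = 5*p^3 + 8*p^2 - 4*p + 7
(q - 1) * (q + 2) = q^2 + q - 2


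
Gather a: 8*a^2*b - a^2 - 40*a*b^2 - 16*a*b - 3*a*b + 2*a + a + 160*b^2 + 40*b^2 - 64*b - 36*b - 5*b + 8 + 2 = a^2*(8*b - 1) + a*(-40*b^2 - 19*b + 3) + 200*b^2 - 105*b + 10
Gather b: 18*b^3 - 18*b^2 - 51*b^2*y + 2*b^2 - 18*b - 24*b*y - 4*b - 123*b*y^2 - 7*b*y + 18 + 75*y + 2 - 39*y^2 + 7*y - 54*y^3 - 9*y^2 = 18*b^3 + b^2*(-51*y - 16) + b*(-123*y^2 - 31*y - 22) - 54*y^3 - 48*y^2 + 82*y + 20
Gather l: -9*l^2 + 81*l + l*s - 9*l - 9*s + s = -9*l^2 + l*(s + 72) - 8*s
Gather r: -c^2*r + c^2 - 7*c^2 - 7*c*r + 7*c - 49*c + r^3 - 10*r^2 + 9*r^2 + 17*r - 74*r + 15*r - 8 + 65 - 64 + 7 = -6*c^2 - 42*c + r^3 - r^2 + r*(-c^2 - 7*c - 42)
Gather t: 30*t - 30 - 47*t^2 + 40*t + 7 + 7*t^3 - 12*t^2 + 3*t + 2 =7*t^3 - 59*t^2 + 73*t - 21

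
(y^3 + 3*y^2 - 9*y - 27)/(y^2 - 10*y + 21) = (y^2 + 6*y + 9)/(y - 7)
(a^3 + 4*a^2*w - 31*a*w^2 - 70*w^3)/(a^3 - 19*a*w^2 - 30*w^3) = (a + 7*w)/(a + 3*w)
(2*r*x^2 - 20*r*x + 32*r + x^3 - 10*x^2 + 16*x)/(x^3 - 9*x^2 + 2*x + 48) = (2*r*x - 4*r + x^2 - 2*x)/(x^2 - x - 6)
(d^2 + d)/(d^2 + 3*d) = (d + 1)/(d + 3)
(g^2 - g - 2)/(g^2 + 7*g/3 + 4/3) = 3*(g - 2)/(3*g + 4)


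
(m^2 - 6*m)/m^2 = (m - 6)/m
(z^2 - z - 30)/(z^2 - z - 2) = (-z^2 + z + 30)/(-z^2 + z + 2)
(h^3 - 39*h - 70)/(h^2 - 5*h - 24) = (-h^3 + 39*h + 70)/(-h^2 + 5*h + 24)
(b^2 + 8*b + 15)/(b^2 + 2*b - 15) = (b + 3)/(b - 3)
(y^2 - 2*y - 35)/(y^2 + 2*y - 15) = (y - 7)/(y - 3)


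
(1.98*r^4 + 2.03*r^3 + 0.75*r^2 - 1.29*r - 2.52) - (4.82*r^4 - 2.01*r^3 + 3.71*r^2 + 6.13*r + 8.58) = -2.84*r^4 + 4.04*r^3 - 2.96*r^2 - 7.42*r - 11.1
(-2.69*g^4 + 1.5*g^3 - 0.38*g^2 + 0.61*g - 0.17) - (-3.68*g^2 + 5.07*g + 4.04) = -2.69*g^4 + 1.5*g^3 + 3.3*g^2 - 4.46*g - 4.21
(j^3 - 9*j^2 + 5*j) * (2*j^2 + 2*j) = 2*j^5 - 16*j^4 - 8*j^3 + 10*j^2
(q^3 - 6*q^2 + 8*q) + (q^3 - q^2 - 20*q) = 2*q^3 - 7*q^2 - 12*q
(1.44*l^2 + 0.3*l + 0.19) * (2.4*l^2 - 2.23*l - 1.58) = 3.456*l^4 - 2.4912*l^3 - 2.4882*l^2 - 0.8977*l - 0.3002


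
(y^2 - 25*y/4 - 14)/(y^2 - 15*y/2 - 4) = (4*y + 7)/(2*(2*y + 1))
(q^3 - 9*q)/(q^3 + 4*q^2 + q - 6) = q*(q - 3)/(q^2 + q - 2)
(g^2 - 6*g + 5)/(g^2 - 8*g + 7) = (g - 5)/(g - 7)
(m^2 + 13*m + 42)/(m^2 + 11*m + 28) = (m + 6)/(m + 4)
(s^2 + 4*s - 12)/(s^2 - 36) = (s - 2)/(s - 6)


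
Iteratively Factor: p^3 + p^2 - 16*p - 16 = (p - 4)*(p^2 + 5*p + 4) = (p - 4)*(p + 1)*(p + 4)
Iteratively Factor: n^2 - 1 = (n + 1)*(n - 1)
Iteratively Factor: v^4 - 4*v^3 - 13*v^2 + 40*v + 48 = (v + 3)*(v^3 - 7*v^2 + 8*v + 16) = (v + 1)*(v + 3)*(v^2 - 8*v + 16) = (v - 4)*(v + 1)*(v + 3)*(v - 4)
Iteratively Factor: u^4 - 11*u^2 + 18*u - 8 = (u - 1)*(u^3 + u^2 - 10*u + 8) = (u - 1)*(u + 4)*(u^2 - 3*u + 2) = (u - 1)^2*(u + 4)*(u - 2)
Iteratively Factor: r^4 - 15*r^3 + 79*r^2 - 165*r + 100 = (r - 1)*(r^3 - 14*r^2 + 65*r - 100) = (r - 5)*(r - 1)*(r^2 - 9*r + 20) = (r - 5)^2*(r - 1)*(r - 4)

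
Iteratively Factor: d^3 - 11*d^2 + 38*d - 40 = (d - 4)*(d^2 - 7*d + 10) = (d - 4)*(d - 2)*(d - 5)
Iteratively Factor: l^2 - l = (l - 1)*(l)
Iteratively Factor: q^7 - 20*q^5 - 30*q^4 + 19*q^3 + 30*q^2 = (q + 3)*(q^6 - 3*q^5 - 11*q^4 + 3*q^3 + 10*q^2) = (q + 2)*(q + 3)*(q^5 - 5*q^4 - q^3 + 5*q^2) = q*(q + 2)*(q + 3)*(q^4 - 5*q^3 - q^2 + 5*q) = q^2*(q + 2)*(q + 3)*(q^3 - 5*q^2 - q + 5) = q^2*(q - 1)*(q + 2)*(q + 3)*(q^2 - 4*q - 5) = q^2*(q - 5)*(q - 1)*(q + 2)*(q + 3)*(q + 1)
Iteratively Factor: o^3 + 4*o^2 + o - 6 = (o + 2)*(o^2 + 2*o - 3) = (o - 1)*(o + 2)*(o + 3)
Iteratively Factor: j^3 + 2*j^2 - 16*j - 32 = (j - 4)*(j^2 + 6*j + 8) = (j - 4)*(j + 4)*(j + 2)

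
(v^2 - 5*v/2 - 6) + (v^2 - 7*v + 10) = 2*v^2 - 19*v/2 + 4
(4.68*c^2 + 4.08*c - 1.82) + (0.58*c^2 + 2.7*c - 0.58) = 5.26*c^2 + 6.78*c - 2.4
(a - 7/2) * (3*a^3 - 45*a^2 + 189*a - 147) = 3*a^4 - 111*a^3/2 + 693*a^2/2 - 1617*a/2 + 1029/2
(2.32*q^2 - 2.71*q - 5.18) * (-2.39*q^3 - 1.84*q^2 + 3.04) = -5.5448*q^5 + 2.2081*q^4 + 17.3666*q^3 + 16.584*q^2 - 8.2384*q - 15.7472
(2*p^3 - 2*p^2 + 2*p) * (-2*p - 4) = -4*p^4 - 4*p^3 + 4*p^2 - 8*p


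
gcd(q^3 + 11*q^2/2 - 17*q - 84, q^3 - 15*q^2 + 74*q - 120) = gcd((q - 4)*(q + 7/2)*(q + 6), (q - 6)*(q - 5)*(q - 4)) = q - 4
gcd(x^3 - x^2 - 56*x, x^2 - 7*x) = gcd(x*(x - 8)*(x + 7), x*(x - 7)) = x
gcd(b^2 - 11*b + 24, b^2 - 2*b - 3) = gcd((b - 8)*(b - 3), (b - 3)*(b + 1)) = b - 3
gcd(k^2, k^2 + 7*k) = k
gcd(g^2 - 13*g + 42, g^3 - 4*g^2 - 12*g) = g - 6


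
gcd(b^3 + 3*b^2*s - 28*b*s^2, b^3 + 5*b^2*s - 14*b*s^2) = b^2 + 7*b*s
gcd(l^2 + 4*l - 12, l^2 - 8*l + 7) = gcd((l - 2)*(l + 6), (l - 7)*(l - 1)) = 1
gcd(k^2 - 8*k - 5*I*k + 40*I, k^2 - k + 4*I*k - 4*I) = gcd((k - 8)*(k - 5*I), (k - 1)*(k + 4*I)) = 1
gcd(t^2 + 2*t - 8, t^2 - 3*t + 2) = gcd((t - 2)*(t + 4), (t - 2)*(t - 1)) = t - 2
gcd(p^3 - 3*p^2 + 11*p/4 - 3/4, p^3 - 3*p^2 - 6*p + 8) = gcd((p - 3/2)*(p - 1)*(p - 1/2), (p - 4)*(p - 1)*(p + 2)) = p - 1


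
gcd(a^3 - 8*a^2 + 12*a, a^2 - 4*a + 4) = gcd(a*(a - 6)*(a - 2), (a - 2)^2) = a - 2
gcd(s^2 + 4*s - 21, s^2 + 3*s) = 1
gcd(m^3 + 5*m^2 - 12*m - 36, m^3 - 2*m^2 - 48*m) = m + 6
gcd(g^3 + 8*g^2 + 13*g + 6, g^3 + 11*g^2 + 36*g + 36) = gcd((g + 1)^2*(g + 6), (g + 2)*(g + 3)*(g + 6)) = g + 6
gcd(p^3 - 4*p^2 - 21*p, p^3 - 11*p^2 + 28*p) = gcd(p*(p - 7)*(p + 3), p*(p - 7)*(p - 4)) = p^2 - 7*p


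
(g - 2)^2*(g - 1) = g^3 - 5*g^2 + 8*g - 4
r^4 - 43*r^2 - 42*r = r*(r - 7)*(r + 1)*(r + 6)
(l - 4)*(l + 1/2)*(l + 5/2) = l^3 - l^2 - 43*l/4 - 5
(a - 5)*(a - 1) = a^2 - 6*a + 5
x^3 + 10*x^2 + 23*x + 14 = (x + 1)*(x + 2)*(x + 7)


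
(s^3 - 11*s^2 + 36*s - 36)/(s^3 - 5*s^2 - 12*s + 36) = (s - 3)/(s + 3)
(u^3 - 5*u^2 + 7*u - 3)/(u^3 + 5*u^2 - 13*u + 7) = (u - 3)/(u + 7)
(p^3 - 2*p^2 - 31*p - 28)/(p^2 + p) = p - 3 - 28/p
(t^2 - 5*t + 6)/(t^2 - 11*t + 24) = (t - 2)/(t - 8)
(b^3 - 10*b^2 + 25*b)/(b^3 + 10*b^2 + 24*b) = (b^2 - 10*b + 25)/(b^2 + 10*b + 24)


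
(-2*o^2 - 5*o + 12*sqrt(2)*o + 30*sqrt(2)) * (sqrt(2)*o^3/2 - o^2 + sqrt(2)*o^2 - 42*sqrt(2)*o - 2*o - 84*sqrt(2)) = -sqrt(2)*o^5 - 9*sqrt(2)*o^4/2 + 14*o^4 + 63*o^3 + 67*sqrt(2)*o^3 - 938*o^2 + 324*sqrt(2)*o^2 - 4536*o + 360*sqrt(2)*o - 5040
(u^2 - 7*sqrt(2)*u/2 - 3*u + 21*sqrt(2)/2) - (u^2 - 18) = -7*sqrt(2)*u/2 - 3*u + 21*sqrt(2)/2 + 18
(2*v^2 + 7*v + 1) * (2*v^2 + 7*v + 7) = 4*v^4 + 28*v^3 + 65*v^2 + 56*v + 7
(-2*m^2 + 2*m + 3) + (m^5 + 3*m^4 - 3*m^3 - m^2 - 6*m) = m^5 + 3*m^4 - 3*m^3 - 3*m^2 - 4*m + 3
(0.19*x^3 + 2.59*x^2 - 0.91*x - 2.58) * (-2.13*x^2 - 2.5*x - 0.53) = -0.4047*x^5 - 5.9917*x^4 - 4.6374*x^3 + 6.3977*x^2 + 6.9323*x + 1.3674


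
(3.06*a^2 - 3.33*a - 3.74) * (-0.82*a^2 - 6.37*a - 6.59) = -2.5092*a^4 - 16.7616*a^3 + 4.1135*a^2 + 45.7685*a + 24.6466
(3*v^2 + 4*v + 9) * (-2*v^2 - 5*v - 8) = -6*v^4 - 23*v^3 - 62*v^2 - 77*v - 72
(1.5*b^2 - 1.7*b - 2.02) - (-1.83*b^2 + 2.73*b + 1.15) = 3.33*b^2 - 4.43*b - 3.17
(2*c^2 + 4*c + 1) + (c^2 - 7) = 3*c^2 + 4*c - 6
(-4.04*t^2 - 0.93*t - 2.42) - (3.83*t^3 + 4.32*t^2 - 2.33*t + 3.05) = -3.83*t^3 - 8.36*t^2 + 1.4*t - 5.47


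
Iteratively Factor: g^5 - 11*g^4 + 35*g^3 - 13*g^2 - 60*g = (g - 4)*(g^4 - 7*g^3 + 7*g^2 + 15*g) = (g - 4)*(g - 3)*(g^3 - 4*g^2 - 5*g) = g*(g - 4)*(g - 3)*(g^2 - 4*g - 5) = g*(g - 5)*(g - 4)*(g - 3)*(g + 1)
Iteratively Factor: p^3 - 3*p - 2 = (p - 2)*(p^2 + 2*p + 1) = (p - 2)*(p + 1)*(p + 1)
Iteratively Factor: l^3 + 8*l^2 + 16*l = (l)*(l^2 + 8*l + 16) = l*(l + 4)*(l + 4)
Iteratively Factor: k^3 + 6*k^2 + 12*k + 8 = (k + 2)*(k^2 + 4*k + 4) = (k + 2)^2*(k + 2)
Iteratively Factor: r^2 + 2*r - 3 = (r - 1)*(r + 3)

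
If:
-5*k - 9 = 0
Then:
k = -9/5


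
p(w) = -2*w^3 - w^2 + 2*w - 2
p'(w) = -6*w^2 - 2*w + 2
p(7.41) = -855.83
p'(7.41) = -342.27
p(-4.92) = 202.14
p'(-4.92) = -133.40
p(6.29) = -526.70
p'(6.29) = -247.96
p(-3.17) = 45.32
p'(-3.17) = -51.95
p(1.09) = -3.60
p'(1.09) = -7.31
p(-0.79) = -3.22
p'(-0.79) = -0.16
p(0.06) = -1.88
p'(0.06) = 1.86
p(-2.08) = 7.51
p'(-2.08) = -19.80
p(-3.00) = 37.00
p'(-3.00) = -46.00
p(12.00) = -3578.00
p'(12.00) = -886.00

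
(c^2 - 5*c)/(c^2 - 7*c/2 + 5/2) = 2*c*(c - 5)/(2*c^2 - 7*c + 5)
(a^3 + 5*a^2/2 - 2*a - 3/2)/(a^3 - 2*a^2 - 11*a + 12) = (a + 1/2)/(a - 4)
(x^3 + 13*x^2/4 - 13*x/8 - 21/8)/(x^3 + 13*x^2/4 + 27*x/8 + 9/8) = (2*x^2 + 5*x - 7)/(2*x^2 + 5*x + 3)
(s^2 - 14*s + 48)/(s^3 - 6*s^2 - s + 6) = (s - 8)/(s^2 - 1)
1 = 1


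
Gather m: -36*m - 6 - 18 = -36*m - 24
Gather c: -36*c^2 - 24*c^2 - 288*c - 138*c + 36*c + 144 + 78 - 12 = -60*c^2 - 390*c + 210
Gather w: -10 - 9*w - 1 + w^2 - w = w^2 - 10*w - 11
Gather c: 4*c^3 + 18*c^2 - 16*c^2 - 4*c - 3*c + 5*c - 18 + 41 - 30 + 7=4*c^3 + 2*c^2 - 2*c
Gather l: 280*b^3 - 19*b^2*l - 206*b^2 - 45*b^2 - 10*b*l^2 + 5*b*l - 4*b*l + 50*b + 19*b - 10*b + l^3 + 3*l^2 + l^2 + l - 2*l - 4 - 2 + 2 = 280*b^3 - 251*b^2 + 59*b + l^3 + l^2*(4 - 10*b) + l*(-19*b^2 + b - 1) - 4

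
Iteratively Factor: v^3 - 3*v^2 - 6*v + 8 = (v - 4)*(v^2 + v - 2) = (v - 4)*(v - 1)*(v + 2)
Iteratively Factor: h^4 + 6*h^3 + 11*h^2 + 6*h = (h)*(h^3 + 6*h^2 + 11*h + 6) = h*(h + 2)*(h^2 + 4*h + 3) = h*(h + 2)*(h + 3)*(h + 1)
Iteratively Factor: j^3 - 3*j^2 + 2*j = (j - 1)*(j^2 - 2*j) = (j - 2)*(j - 1)*(j)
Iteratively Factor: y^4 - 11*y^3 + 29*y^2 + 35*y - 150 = (y - 3)*(y^3 - 8*y^2 + 5*y + 50) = (y - 5)*(y - 3)*(y^2 - 3*y - 10) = (y - 5)*(y - 3)*(y + 2)*(y - 5)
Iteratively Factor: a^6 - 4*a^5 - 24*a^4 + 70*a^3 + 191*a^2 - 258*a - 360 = (a + 1)*(a^5 - 5*a^4 - 19*a^3 + 89*a^2 + 102*a - 360) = (a - 2)*(a + 1)*(a^4 - 3*a^3 - 25*a^2 + 39*a + 180) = (a - 2)*(a + 1)*(a + 3)*(a^3 - 6*a^2 - 7*a + 60) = (a - 4)*(a - 2)*(a + 1)*(a + 3)*(a^2 - 2*a - 15) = (a - 4)*(a - 2)*(a + 1)*(a + 3)^2*(a - 5)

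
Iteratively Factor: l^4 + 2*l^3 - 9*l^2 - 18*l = (l + 2)*(l^3 - 9*l) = l*(l + 2)*(l^2 - 9) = l*(l + 2)*(l + 3)*(l - 3)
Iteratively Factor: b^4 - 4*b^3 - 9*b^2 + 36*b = (b - 3)*(b^3 - b^2 - 12*b) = (b - 3)*(b + 3)*(b^2 - 4*b) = b*(b - 3)*(b + 3)*(b - 4)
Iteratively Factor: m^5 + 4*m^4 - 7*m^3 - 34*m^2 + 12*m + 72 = (m + 2)*(m^4 + 2*m^3 - 11*m^2 - 12*m + 36) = (m + 2)*(m + 3)*(m^3 - m^2 - 8*m + 12) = (m - 2)*(m + 2)*(m + 3)*(m^2 + m - 6) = (m - 2)*(m + 2)*(m + 3)^2*(m - 2)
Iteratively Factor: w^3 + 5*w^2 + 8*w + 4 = (w + 2)*(w^2 + 3*w + 2) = (w + 1)*(w + 2)*(w + 2)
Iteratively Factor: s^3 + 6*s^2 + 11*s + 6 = (s + 1)*(s^2 + 5*s + 6) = (s + 1)*(s + 2)*(s + 3)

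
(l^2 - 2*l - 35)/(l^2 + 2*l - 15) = (l - 7)/(l - 3)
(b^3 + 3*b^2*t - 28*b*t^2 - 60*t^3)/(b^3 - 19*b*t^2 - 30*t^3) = (b + 6*t)/(b + 3*t)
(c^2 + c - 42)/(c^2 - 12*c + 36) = (c + 7)/(c - 6)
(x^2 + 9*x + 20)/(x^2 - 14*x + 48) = (x^2 + 9*x + 20)/(x^2 - 14*x + 48)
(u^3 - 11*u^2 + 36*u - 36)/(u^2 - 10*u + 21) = (u^2 - 8*u + 12)/(u - 7)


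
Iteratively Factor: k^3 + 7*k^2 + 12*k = (k)*(k^2 + 7*k + 12) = k*(k + 4)*(k + 3)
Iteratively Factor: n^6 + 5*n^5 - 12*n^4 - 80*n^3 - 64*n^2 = (n + 4)*(n^5 + n^4 - 16*n^3 - 16*n^2) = (n - 4)*(n + 4)*(n^4 + 5*n^3 + 4*n^2) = (n - 4)*(n + 4)^2*(n^3 + n^2) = n*(n - 4)*(n + 4)^2*(n^2 + n) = n^2*(n - 4)*(n + 4)^2*(n + 1)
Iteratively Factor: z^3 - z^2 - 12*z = (z)*(z^2 - z - 12) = z*(z + 3)*(z - 4)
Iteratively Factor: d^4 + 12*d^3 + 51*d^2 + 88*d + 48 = (d + 3)*(d^3 + 9*d^2 + 24*d + 16) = (d + 3)*(d + 4)*(d^2 + 5*d + 4) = (d + 3)*(d + 4)^2*(d + 1)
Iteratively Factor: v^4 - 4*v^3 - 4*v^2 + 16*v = (v - 2)*(v^3 - 2*v^2 - 8*v) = (v - 4)*(v - 2)*(v^2 + 2*v) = v*(v - 4)*(v - 2)*(v + 2)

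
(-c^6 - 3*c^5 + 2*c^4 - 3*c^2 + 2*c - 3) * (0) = 0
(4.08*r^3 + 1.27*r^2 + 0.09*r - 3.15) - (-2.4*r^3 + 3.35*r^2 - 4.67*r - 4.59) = 6.48*r^3 - 2.08*r^2 + 4.76*r + 1.44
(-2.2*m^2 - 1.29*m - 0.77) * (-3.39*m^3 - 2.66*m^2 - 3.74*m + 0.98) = 7.458*m^5 + 10.2251*m^4 + 14.2697*m^3 + 4.7168*m^2 + 1.6156*m - 0.7546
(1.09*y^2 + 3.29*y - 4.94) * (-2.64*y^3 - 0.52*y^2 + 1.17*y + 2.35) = -2.8776*y^5 - 9.2524*y^4 + 12.6061*y^3 + 8.9796*y^2 + 1.9517*y - 11.609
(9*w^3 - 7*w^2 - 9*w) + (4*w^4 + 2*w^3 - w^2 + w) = 4*w^4 + 11*w^3 - 8*w^2 - 8*w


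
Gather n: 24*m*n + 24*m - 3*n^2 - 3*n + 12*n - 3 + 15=24*m - 3*n^2 + n*(24*m + 9) + 12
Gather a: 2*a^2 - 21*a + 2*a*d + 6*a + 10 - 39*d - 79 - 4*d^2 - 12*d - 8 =2*a^2 + a*(2*d - 15) - 4*d^2 - 51*d - 77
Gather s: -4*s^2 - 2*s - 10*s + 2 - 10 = -4*s^2 - 12*s - 8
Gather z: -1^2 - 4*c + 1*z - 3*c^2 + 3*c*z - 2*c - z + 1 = -3*c^2 + 3*c*z - 6*c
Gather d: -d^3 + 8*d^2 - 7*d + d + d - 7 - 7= -d^3 + 8*d^2 - 5*d - 14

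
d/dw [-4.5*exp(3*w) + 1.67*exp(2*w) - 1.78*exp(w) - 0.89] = (-13.5*exp(2*w) + 3.34*exp(w) - 1.78)*exp(w)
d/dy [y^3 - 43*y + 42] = 3*y^2 - 43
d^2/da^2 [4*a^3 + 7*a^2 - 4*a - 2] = 24*a + 14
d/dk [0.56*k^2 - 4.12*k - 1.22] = 1.12*k - 4.12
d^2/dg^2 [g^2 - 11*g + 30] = 2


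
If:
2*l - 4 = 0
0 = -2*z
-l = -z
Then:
No Solution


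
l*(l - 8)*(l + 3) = l^3 - 5*l^2 - 24*l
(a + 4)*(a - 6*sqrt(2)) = a^2 - 6*sqrt(2)*a + 4*a - 24*sqrt(2)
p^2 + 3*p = p*(p + 3)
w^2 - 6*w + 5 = (w - 5)*(w - 1)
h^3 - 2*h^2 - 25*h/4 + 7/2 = (h - 7/2)*(h - 1/2)*(h + 2)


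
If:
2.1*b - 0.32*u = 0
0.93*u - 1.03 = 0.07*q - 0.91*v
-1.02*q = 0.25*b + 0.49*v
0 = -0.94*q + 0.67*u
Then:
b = -0.29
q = -1.36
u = -1.90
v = 2.97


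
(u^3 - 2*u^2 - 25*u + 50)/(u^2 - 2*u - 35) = (u^2 - 7*u + 10)/(u - 7)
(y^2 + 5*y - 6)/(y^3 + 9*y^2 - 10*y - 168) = (y - 1)/(y^2 + 3*y - 28)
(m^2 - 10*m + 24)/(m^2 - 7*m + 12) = (m - 6)/(m - 3)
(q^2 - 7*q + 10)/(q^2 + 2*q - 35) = (q - 2)/(q + 7)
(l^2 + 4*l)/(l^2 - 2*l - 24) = l/(l - 6)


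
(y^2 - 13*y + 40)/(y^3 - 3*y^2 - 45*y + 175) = (y - 8)/(y^2 + 2*y - 35)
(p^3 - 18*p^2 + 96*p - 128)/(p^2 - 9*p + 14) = (p^2 - 16*p + 64)/(p - 7)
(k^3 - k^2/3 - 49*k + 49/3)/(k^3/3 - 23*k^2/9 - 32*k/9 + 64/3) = 3*(3*k^3 - k^2 - 147*k + 49)/(3*k^3 - 23*k^2 - 32*k + 192)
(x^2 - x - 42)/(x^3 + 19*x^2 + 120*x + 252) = (x - 7)/(x^2 + 13*x + 42)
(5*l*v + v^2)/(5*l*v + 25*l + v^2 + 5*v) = v/(v + 5)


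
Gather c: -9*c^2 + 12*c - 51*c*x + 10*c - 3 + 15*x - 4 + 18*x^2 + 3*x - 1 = -9*c^2 + c*(22 - 51*x) + 18*x^2 + 18*x - 8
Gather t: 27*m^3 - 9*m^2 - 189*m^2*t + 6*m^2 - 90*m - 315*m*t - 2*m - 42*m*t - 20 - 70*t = 27*m^3 - 3*m^2 - 92*m + t*(-189*m^2 - 357*m - 70) - 20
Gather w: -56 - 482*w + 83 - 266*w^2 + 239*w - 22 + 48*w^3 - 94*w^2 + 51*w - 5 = 48*w^3 - 360*w^2 - 192*w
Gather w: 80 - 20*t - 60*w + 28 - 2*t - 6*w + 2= -22*t - 66*w + 110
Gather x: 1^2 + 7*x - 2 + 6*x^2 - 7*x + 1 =6*x^2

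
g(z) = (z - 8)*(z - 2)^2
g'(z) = (z - 8)*(2*z - 4) + (z - 2)^2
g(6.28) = -31.51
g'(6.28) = 3.60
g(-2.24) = -184.09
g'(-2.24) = 104.81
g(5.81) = -31.79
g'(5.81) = -2.17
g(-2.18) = -177.87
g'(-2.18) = 102.58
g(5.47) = -30.46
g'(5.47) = -5.52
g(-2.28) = -188.31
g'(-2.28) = 106.32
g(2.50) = -1.38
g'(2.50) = -5.25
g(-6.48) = -1041.26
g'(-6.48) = 317.49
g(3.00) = -5.00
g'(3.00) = -9.00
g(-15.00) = -6647.00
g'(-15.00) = 1071.00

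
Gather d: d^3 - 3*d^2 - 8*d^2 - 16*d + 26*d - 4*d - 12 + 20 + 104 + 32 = d^3 - 11*d^2 + 6*d + 144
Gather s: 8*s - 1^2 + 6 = 8*s + 5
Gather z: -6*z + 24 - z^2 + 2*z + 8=-z^2 - 4*z + 32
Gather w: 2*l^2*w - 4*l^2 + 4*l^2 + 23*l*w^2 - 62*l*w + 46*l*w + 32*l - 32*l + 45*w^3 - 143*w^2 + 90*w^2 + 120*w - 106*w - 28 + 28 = 45*w^3 + w^2*(23*l - 53) + w*(2*l^2 - 16*l + 14)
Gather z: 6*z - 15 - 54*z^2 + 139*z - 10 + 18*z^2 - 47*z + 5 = -36*z^2 + 98*z - 20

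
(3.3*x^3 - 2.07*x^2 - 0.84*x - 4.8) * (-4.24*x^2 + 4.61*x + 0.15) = -13.992*x^5 + 23.9898*x^4 - 5.4861*x^3 + 16.1691*x^2 - 22.254*x - 0.72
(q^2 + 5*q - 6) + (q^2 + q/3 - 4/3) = 2*q^2 + 16*q/3 - 22/3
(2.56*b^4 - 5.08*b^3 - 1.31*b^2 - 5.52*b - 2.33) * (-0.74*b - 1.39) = -1.8944*b^5 + 0.2008*b^4 + 8.0306*b^3 + 5.9057*b^2 + 9.397*b + 3.2387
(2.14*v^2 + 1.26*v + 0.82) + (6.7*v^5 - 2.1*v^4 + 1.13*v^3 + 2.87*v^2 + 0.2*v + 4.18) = 6.7*v^5 - 2.1*v^4 + 1.13*v^3 + 5.01*v^2 + 1.46*v + 5.0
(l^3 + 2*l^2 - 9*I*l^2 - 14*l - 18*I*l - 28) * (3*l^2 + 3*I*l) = 3*l^5 + 6*l^4 - 24*I*l^4 - 15*l^3 - 48*I*l^3 - 30*l^2 - 42*I*l^2 - 84*I*l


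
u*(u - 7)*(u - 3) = u^3 - 10*u^2 + 21*u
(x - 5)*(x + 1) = x^2 - 4*x - 5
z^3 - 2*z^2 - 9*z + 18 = (z - 3)*(z - 2)*(z + 3)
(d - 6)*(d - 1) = d^2 - 7*d + 6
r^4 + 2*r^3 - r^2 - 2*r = r*(r - 1)*(r + 1)*(r + 2)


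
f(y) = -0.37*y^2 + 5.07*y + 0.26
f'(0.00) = 5.07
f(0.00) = 0.26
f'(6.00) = 0.63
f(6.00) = 17.36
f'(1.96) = 3.62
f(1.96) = 8.78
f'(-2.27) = 6.75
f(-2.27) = -13.16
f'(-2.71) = 7.08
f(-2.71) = -16.20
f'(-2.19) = 6.69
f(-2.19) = -12.62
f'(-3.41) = 7.59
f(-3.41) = -21.33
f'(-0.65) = 5.55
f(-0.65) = -3.19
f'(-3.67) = 7.79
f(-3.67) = -23.33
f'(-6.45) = 9.84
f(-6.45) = -47.83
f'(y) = 5.07 - 0.74*y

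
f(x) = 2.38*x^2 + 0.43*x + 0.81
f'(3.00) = 14.71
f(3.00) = 23.52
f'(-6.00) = -28.13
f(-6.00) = 83.91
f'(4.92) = 23.85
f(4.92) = 60.54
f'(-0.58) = -2.33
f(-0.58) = 1.36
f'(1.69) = 8.47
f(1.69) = 8.33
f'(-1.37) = -6.09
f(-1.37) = 4.69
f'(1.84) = 9.19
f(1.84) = 9.66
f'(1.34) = 6.81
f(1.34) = 5.66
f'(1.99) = 9.90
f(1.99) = 11.09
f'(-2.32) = -10.61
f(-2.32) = 12.62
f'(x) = 4.76*x + 0.43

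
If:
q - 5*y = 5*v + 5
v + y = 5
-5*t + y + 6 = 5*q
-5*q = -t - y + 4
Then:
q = 30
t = 5/3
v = -442/3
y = 457/3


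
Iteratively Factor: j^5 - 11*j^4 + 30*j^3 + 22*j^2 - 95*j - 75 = (j + 1)*(j^4 - 12*j^3 + 42*j^2 - 20*j - 75) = (j + 1)^2*(j^3 - 13*j^2 + 55*j - 75) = (j - 3)*(j + 1)^2*(j^2 - 10*j + 25) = (j - 5)*(j - 3)*(j + 1)^2*(j - 5)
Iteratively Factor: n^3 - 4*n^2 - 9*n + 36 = (n - 3)*(n^2 - n - 12) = (n - 3)*(n + 3)*(n - 4)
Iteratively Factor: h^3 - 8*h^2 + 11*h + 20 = (h + 1)*(h^2 - 9*h + 20) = (h - 5)*(h + 1)*(h - 4)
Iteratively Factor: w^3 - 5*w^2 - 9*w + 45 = (w - 3)*(w^2 - 2*w - 15) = (w - 3)*(w + 3)*(w - 5)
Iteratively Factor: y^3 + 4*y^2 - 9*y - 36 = (y - 3)*(y^2 + 7*y + 12) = (y - 3)*(y + 4)*(y + 3)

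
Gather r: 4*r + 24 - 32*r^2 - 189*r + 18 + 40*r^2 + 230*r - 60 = 8*r^2 + 45*r - 18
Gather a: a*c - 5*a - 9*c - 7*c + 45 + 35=a*(c - 5) - 16*c + 80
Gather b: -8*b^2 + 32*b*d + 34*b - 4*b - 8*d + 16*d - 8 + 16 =-8*b^2 + b*(32*d + 30) + 8*d + 8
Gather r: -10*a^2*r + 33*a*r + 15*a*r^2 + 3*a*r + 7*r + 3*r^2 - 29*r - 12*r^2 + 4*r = r^2*(15*a - 9) + r*(-10*a^2 + 36*a - 18)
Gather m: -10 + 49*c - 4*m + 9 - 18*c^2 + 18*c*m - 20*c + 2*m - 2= -18*c^2 + 29*c + m*(18*c - 2) - 3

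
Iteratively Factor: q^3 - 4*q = (q)*(q^2 - 4) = q*(q + 2)*(q - 2)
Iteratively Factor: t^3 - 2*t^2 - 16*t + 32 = (t - 2)*(t^2 - 16) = (t - 4)*(t - 2)*(t + 4)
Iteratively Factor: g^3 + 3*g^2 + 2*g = (g)*(g^2 + 3*g + 2) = g*(g + 2)*(g + 1)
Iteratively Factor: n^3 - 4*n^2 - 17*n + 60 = (n - 3)*(n^2 - n - 20) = (n - 3)*(n + 4)*(n - 5)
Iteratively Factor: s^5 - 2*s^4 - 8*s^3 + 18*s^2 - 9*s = (s + 3)*(s^4 - 5*s^3 + 7*s^2 - 3*s) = (s - 1)*(s + 3)*(s^3 - 4*s^2 + 3*s) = (s - 3)*(s - 1)*(s + 3)*(s^2 - s) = s*(s - 3)*(s - 1)*(s + 3)*(s - 1)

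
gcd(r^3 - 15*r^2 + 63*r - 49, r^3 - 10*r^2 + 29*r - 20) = r - 1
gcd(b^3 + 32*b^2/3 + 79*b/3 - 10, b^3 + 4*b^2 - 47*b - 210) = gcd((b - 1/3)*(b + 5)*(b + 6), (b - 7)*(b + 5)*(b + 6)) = b^2 + 11*b + 30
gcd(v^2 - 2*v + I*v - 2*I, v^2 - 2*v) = v - 2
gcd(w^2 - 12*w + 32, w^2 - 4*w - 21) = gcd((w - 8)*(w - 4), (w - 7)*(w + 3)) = 1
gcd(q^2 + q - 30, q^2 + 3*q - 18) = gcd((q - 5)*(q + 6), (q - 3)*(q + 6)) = q + 6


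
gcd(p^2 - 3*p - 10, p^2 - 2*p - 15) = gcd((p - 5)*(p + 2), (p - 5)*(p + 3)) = p - 5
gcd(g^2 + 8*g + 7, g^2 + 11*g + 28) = g + 7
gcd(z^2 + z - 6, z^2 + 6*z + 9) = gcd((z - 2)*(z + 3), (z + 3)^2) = z + 3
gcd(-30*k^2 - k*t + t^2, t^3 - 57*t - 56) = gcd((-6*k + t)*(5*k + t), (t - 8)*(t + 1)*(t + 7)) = 1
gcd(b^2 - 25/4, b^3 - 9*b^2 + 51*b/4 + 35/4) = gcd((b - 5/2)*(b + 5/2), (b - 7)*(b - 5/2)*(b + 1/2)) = b - 5/2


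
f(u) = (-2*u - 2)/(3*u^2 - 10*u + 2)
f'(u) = (10 - 6*u)*(-2*u - 2)/(3*u^2 - 10*u + 2)^2 - 2/(3*u^2 - 10*u + 2)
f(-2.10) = 0.06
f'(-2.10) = -0.02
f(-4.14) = 0.07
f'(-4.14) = 0.00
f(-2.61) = 0.07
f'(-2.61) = -0.01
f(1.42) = 0.79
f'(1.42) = 0.14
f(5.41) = -0.36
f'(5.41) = 0.17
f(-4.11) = 0.07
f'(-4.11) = 0.00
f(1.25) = 0.77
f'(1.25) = 0.01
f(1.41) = 0.79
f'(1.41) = 0.13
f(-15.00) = 0.03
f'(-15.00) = 0.00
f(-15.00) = 0.03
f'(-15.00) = 0.00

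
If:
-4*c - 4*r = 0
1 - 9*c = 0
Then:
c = 1/9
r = -1/9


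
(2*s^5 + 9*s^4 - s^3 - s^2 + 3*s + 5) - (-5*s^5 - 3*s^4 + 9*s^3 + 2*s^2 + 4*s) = 7*s^5 + 12*s^4 - 10*s^3 - 3*s^2 - s + 5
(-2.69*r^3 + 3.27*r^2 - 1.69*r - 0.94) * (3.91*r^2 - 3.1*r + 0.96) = -10.5179*r^5 + 21.1247*r^4 - 19.3273*r^3 + 4.7028*r^2 + 1.2916*r - 0.9024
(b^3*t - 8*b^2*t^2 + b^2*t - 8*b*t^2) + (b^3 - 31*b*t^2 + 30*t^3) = b^3*t + b^3 - 8*b^2*t^2 + b^2*t - 39*b*t^2 + 30*t^3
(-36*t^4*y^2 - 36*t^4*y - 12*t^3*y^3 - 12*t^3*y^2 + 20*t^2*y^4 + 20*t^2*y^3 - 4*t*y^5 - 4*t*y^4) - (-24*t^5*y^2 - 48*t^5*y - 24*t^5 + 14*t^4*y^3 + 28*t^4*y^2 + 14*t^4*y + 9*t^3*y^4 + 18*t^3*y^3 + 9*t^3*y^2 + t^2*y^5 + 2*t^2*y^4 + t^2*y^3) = 24*t^5*y^2 + 48*t^5*y + 24*t^5 - 14*t^4*y^3 - 64*t^4*y^2 - 50*t^4*y - 9*t^3*y^4 - 30*t^3*y^3 - 21*t^3*y^2 - t^2*y^5 + 18*t^2*y^4 + 19*t^2*y^3 - 4*t*y^5 - 4*t*y^4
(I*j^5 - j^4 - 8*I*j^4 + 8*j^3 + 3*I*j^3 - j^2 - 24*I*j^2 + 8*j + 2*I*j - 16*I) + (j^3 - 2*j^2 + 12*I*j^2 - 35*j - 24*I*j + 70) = I*j^5 - j^4 - 8*I*j^4 + 9*j^3 + 3*I*j^3 - 3*j^2 - 12*I*j^2 - 27*j - 22*I*j + 70 - 16*I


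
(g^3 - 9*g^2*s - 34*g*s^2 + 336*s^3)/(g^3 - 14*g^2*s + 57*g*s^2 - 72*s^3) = (g^2 - g*s - 42*s^2)/(g^2 - 6*g*s + 9*s^2)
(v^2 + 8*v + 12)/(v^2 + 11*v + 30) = (v + 2)/(v + 5)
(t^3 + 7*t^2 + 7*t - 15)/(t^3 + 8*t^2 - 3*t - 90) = (t^2 + 2*t - 3)/(t^2 + 3*t - 18)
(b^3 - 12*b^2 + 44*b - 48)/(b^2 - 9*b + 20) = (b^2 - 8*b + 12)/(b - 5)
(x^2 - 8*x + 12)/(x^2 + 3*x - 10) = (x - 6)/(x + 5)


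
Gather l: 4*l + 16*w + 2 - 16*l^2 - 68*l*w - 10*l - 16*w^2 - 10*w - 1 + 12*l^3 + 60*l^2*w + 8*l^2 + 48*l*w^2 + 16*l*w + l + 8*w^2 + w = 12*l^3 + l^2*(60*w - 8) + l*(48*w^2 - 52*w - 5) - 8*w^2 + 7*w + 1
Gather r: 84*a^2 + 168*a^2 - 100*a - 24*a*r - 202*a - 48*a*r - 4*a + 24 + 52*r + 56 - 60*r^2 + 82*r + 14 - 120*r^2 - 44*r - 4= 252*a^2 - 306*a - 180*r^2 + r*(90 - 72*a) + 90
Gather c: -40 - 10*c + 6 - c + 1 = -11*c - 33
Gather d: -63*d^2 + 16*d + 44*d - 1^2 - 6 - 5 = -63*d^2 + 60*d - 12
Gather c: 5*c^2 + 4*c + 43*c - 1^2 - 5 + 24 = 5*c^2 + 47*c + 18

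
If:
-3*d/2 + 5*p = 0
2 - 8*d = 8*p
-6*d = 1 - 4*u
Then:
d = 5/26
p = 3/52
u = 7/13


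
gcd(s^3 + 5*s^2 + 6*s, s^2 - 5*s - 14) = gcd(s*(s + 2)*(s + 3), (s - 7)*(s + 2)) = s + 2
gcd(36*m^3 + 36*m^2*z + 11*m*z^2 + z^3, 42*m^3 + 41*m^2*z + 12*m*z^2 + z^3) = 6*m^2 + 5*m*z + z^2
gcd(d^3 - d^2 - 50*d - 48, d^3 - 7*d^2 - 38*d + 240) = d^2 - 2*d - 48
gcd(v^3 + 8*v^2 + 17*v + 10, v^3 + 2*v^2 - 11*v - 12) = v + 1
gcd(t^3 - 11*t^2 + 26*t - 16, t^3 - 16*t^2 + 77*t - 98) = t - 2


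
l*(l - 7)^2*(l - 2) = l^4 - 16*l^3 + 77*l^2 - 98*l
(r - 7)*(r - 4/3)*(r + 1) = r^3 - 22*r^2/3 + r + 28/3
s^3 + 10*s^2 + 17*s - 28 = (s - 1)*(s + 4)*(s + 7)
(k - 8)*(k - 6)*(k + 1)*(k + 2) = k^4 - 11*k^3 + 8*k^2 + 116*k + 96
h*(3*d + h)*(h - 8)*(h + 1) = 3*d*h^3 - 21*d*h^2 - 24*d*h + h^4 - 7*h^3 - 8*h^2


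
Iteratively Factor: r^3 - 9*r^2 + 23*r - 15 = (r - 1)*(r^2 - 8*r + 15) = (r - 5)*(r - 1)*(r - 3)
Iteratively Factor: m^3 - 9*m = (m)*(m^2 - 9) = m*(m + 3)*(m - 3)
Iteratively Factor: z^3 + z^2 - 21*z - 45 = (z - 5)*(z^2 + 6*z + 9) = (z - 5)*(z + 3)*(z + 3)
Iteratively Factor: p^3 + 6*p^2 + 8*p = (p + 4)*(p^2 + 2*p) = (p + 2)*(p + 4)*(p)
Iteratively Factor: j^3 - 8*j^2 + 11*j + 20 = (j + 1)*(j^2 - 9*j + 20) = (j - 4)*(j + 1)*(j - 5)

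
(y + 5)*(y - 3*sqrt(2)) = y^2 - 3*sqrt(2)*y + 5*y - 15*sqrt(2)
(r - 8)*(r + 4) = r^2 - 4*r - 32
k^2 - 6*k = k*(k - 6)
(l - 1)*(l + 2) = l^2 + l - 2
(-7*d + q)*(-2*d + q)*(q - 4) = 14*d^2*q - 56*d^2 - 9*d*q^2 + 36*d*q + q^3 - 4*q^2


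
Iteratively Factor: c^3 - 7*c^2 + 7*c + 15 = (c - 5)*(c^2 - 2*c - 3) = (c - 5)*(c - 3)*(c + 1)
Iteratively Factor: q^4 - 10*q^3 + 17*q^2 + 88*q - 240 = (q - 4)*(q^3 - 6*q^2 - 7*q + 60) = (q - 4)*(q + 3)*(q^2 - 9*q + 20) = (q - 4)^2*(q + 3)*(q - 5)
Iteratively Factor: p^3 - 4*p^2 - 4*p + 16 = (p - 4)*(p^2 - 4) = (p - 4)*(p + 2)*(p - 2)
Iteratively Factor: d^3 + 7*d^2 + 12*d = (d)*(d^2 + 7*d + 12) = d*(d + 4)*(d + 3)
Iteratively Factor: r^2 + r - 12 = (r - 3)*(r + 4)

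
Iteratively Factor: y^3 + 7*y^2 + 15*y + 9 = (y + 3)*(y^2 + 4*y + 3) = (y + 3)^2*(y + 1)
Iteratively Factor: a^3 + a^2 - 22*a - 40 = (a + 4)*(a^2 - 3*a - 10) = (a + 2)*(a + 4)*(a - 5)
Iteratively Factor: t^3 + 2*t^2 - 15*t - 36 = (t + 3)*(t^2 - t - 12) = (t - 4)*(t + 3)*(t + 3)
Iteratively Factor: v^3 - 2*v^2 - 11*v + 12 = (v - 4)*(v^2 + 2*v - 3) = (v - 4)*(v + 3)*(v - 1)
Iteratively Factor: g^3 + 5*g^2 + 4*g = (g)*(g^2 + 5*g + 4) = g*(g + 4)*(g + 1)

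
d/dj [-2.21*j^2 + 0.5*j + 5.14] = 0.5 - 4.42*j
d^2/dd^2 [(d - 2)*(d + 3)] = 2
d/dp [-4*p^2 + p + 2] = 1 - 8*p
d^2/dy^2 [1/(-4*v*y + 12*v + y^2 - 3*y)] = 2*(-4*v*y + 12*v + y^2 - 3*y - (4*v - 2*y + 3)^2)/(4*v*y - 12*v - y^2 + 3*y)^3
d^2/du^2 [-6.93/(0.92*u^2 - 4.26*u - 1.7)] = (-11.731104*u^2 + 54.320112*u + 6.93*(1.84*u - 4.26)*(3.68*u - 8.52) + 21.67704)/(-0.92*u^2 + 4.26*u + 1.7)^3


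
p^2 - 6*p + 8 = (p - 4)*(p - 2)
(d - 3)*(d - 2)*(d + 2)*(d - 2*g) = d^4 - 2*d^3*g - 3*d^3 + 6*d^2*g - 4*d^2 + 8*d*g + 12*d - 24*g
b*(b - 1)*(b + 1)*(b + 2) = b^4 + 2*b^3 - b^2 - 2*b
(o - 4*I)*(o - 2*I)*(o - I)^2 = o^4 - 8*I*o^3 - 21*o^2 + 22*I*o + 8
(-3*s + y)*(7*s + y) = -21*s^2 + 4*s*y + y^2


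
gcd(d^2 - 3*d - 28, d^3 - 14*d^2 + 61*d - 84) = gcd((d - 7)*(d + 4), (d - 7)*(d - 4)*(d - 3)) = d - 7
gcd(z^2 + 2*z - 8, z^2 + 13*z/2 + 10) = z + 4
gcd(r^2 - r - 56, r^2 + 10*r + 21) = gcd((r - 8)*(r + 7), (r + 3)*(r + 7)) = r + 7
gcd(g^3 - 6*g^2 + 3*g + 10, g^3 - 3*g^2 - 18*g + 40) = g^2 - 7*g + 10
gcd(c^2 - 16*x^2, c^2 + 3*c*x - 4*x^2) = c + 4*x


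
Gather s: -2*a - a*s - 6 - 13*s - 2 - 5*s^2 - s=-2*a - 5*s^2 + s*(-a - 14) - 8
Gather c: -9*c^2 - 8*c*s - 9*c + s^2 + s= -9*c^2 + c*(-8*s - 9) + s^2 + s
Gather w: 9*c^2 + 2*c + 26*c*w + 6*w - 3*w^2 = 9*c^2 + 2*c - 3*w^2 + w*(26*c + 6)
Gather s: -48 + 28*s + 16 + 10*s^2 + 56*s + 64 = 10*s^2 + 84*s + 32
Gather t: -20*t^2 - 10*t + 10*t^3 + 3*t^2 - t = 10*t^3 - 17*t^2 - 11*t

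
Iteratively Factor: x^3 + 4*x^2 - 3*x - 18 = (x + 3)*(x^2 + x - 6) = (x - 2)*(x + 3)*(x + 3)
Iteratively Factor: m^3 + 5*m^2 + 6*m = (m + 3)*(m^2 + 2*m) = (m + 2)*(m + 3)*(m)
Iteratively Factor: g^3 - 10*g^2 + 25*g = (g - 5)*(g^2 - 5*g) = (g - 5)^2*(g)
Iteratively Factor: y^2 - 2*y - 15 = (y - 5)*(y + 3)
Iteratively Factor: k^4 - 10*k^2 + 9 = (k - 3)*(k^3 + 3*k^2 - k - 3) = (k - 3)*(k - 1)*(k^2 + 4*k + 3) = (k - 3)*(k - 1)*(k + 3)*(k + 1)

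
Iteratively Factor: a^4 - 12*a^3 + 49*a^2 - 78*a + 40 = (a - 5)*(a^3 - 7*a^2 + 14*a - 8) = (a - 5)*(a - 1)*(a^2 - 6*a + 8) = (a - 5)*(a - 4)*(a - 1)*(a - 2)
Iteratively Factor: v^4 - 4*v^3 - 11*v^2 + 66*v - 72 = (v - 3)*(v^3 - v^2 - 14*v + 24) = (v - 3)*(v + 4)*(v^2 - 5*v + 6) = (v - 3)*(v - 2)*(v + 4)*(v - 3)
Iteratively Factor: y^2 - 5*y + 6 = (y - 2)*(y - 3)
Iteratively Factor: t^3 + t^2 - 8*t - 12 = (t + 2)*(t^2 - t - 6) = (t + 2)^2*(t - 3)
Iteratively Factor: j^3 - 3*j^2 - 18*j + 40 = (j - 5)*(j^2 + 2*j - 8) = (j - 5)*(j - 2)*(j + 4)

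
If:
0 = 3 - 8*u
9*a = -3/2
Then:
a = -1/6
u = 3/8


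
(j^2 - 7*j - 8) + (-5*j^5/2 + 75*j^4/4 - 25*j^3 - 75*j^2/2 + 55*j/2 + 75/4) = -5*j^5/2 + 75*j^4/4 - 25*j^3 - 73*j^2/2 + 41*j/2 + 43/4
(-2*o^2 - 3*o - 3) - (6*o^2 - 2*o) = -8*o^2 - o - 3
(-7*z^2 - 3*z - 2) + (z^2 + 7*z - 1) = -6*z^2 + 4*z - 3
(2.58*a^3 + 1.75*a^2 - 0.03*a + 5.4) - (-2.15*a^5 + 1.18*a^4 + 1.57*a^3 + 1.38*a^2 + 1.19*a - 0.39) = 2.15*a^5 - 1.18*a^4 + 1.01*a^3 + 0.37*a^2 - 1.22*a + 5.79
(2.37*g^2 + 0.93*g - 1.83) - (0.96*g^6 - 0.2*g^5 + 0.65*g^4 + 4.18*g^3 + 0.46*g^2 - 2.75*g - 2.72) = -0.96*g^6 + 0.2*g^5 - 0.65*g^4 - 4.18*g^3 + 1.91*g^2 + 3.68*g + 0.89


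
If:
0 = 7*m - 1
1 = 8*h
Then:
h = 1/8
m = 1/7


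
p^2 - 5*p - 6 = (p - 6)*(p + 1)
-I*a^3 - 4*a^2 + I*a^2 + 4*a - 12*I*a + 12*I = (a - 6*I)*(a + 2*I)*(-I*a + I)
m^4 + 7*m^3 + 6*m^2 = m^2*(m + 1)*(m + 6)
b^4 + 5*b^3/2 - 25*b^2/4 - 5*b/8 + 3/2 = (b - 3/2)*(b - 1/2)*(b + 1/2)*(b + 4)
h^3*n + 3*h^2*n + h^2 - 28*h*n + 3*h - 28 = (h - 4)*(h + 7)*(h*n + 1)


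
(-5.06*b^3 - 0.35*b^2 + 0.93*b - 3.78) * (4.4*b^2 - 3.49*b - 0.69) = -22.264*b^5 + 16.1194*b^4 + 8.8049*b^3 - 19.6362*b^2 + 12.5505*b + 2.6082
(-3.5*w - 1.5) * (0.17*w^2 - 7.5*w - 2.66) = -0.595*w^3 + 25.995*w^2 + 20.56*w + 3.99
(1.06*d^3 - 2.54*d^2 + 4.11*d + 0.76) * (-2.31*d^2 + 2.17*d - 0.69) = -2.4486*d^5 + 8.1676*d^4 - 15.7373*d^3 + 8.9157*d^2 - 1.1867*d - 0.5244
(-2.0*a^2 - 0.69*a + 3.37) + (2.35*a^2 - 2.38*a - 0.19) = 0.35*a^2 - 3.07*a + 3.18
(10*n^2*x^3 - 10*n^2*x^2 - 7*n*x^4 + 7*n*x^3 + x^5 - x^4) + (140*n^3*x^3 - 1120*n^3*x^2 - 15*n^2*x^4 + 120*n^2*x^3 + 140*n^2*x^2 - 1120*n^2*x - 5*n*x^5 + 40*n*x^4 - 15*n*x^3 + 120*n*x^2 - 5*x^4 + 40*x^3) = 140*n^3*x^3 - 1120*n^3*x^2 - 15*n^2*x^4 + 130*n^2*x^3 + 130*n^2*x^2 - 1120*n^2*x - 5*n*x^5 + 33*n*x^4 - 8*n*x^3 + 120*n*x^2 + x^5 - 6*x^4 + 40*x^3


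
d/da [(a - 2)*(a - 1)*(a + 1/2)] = 3*a^2 - 5*a + 1/2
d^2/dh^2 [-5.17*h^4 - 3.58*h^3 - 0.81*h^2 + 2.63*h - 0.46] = -62.04*h^2 - 21.48*h - 1.62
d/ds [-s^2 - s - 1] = -2*s - 1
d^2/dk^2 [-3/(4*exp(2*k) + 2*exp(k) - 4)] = 3*(-2*(4*exp(k) + 1)^2*exp(k) + (8*exp(k) + 1)*(2*exp(2*k) + exp(k) - 2))*exp(k)/(2*(2*exp(2*k) + exp(k) - 2)^3)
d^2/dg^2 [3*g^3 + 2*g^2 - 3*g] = 18*g + 4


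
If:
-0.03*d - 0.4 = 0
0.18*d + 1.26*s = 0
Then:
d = -13.33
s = 1.90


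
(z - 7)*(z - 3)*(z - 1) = z^3 - 11*z^2 + 31*z - 21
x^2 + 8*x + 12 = (x + 2)*(x + 6)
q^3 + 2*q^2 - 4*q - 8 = (q - 2)*(q + 2)^2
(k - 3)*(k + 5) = k^2 + 2*k - 15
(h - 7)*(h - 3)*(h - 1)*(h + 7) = h^4 - 4*h^3 - 46*h^2 + 196*h - 147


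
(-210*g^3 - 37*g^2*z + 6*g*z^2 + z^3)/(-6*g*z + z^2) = 35*g^2/z + 12*g + z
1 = 1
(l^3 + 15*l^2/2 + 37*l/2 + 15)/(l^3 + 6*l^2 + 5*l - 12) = (l^2 + 9*l/2 + 5)/(l^2 + 3*l - 4)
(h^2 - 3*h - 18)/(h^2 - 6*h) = (h + 3)/h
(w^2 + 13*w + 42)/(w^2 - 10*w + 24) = (w^2 + 13*w + 42)/(w^2 - 10*w + 24)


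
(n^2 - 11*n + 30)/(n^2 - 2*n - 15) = (n - 6)/(n + 3)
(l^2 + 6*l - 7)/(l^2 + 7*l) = (l - 1)/l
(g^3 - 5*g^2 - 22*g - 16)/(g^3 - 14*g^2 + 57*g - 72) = (g^2 + 3*g + 2)/(g^2 - 6*g + 9)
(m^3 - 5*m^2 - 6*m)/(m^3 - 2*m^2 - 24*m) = (m + 1)/(m + 4)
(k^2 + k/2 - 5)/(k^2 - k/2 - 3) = (2*k + 5)/(2*k + 3)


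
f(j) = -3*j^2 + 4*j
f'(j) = 4 - 6*j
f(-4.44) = -76.90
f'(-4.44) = 30.64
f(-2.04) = -20.64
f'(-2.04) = 16.24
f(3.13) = -16.87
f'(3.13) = -14.78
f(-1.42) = -11.73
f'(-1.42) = 12.52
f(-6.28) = -143.44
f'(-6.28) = 41.68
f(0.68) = 1.33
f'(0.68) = -0.08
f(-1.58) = -13.81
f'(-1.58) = 13.48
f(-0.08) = -0.34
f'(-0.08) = 4.48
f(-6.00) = -132.00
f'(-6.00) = 40.00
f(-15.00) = -735.00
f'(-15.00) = 94.00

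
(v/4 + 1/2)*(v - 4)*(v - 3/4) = v^3/4 - 11*v^2/16 - 13*v/8 + 3/2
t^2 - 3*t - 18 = (t - 6)*(t + 3)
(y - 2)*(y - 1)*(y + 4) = y^3 + y^2 - 10*y + 8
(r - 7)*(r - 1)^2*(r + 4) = r^4 - 5*r^3 - 21*r^2 + 53*r - 28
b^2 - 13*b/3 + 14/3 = (b - 7/3)*(b - 2)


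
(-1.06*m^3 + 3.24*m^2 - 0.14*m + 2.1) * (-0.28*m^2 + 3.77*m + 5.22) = 0.2968*m^5 - 4.9034*m^4 + 6.7208*m^3 + 15.797*m^2 + 7.1862*m + 10.962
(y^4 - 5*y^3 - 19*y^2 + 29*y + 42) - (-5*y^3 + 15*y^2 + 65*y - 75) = y^4 - 34*y^2 - 36*y + 117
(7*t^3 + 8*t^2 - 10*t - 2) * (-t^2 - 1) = -7*t^5 - 8*t^4 + 3*t^3 - 6*t^2 + 10*t + 2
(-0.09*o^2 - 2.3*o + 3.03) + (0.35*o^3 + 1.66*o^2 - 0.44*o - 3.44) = 0.35*o^3 + 1.57*o^2 - 2.74*o - 0.41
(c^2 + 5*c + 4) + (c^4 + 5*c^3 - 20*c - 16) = c^4 + 5*c^3 + c^2 - 15*c - 12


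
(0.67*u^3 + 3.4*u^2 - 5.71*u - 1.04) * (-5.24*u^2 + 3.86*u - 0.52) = -3.5108*u^5 - 15.2298*u^4 + 42.696*u^3 - 18.359*u^2 - 1.0452*u + 0.5408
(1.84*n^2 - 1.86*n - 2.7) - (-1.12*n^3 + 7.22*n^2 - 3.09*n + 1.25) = 1.12*n^3 - 5.38*n^2 + 1.23*n - 3.95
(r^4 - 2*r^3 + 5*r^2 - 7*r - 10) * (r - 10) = r^5 - 12*r^4 + 25*r^3 - 57*r^2 + 60*r + 100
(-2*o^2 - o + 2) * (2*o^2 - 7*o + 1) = -4*o^4 + 12*o^3 + 9*o^2 - 15*o + 2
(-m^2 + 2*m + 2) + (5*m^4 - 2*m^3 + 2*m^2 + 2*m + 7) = 5*m^4 - 2*m^3 + m^2 + 4*m + 9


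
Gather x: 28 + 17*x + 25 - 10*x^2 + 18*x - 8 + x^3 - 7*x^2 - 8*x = x^3 - 17*x^2 + 27*x + 45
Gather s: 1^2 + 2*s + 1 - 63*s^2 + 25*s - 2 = -63*s^2 + 27*s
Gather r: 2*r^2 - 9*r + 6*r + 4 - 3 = 2*r^2 - 3*r + 1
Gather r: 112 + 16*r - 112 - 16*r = 0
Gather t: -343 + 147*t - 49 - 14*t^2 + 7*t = -14*t^2 + 154*t - 392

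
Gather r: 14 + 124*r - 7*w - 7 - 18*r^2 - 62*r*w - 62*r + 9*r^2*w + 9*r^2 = r^2*(9*w - 9) + r*(62 - 62*w) - 7*w + 7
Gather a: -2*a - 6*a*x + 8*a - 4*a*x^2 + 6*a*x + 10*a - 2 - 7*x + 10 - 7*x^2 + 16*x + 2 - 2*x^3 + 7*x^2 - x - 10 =a*(16 - 4*x^2) - 2*x^3 + 8*x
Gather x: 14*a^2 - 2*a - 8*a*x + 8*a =14*a^2 - 8*a*x + 6*a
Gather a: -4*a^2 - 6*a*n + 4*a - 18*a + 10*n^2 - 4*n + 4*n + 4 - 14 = -4*a^2 + a*(-6*n - 14) + 10*n^2 - 10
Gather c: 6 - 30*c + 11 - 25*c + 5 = 22 - 55*c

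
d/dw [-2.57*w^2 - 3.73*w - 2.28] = -5.14*w - 3.73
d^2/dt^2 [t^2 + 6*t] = 2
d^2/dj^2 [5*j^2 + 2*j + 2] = 10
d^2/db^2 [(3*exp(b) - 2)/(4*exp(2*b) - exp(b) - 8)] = (48*exp(4*b) - 116*exp(3*b) + 600*exp(2*b) - 282*exp(b) + 208)*exp(b)/(64*exp(6*b) - 48*exp(5*b) - 372*exp(4*b) + 191*exp(3*b) + 744*exp(2*b) - 192*exp(b) - 512)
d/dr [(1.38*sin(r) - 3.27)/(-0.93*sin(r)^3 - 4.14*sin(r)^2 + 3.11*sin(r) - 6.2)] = (2.5668*sin(r)^3 - 3.4101*sin(r)^2 - 27.0756*sin(r) + 1.6137)*cos(r)/(0.8649*sin(r)^6 + 7.7004*sin(r)^5 + 11.355*sin(r)^4 - 14.2188*sin(r)^3 + 61.0081*sin(r)^2 - 38.564*sin(r) + 38.44)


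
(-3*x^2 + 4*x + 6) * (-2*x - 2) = 6*x^3 - 2*x^2 - 20*x - 12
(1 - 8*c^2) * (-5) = 40*c^2 - 5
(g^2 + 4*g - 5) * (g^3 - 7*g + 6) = g^5 + 4*g^4 - 12*g^3 - 22*g^2 + 59*g - 30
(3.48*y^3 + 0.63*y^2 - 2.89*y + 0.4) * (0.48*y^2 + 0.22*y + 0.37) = 1.6704*y^5 + 1.068*y^4 + 0.0390000000000001*y^3 - 0.2107*y^2 - 0.9813*y + 0.148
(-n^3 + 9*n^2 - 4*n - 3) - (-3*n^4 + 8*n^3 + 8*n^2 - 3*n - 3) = 3*n^4 - 9*n^3 + n^2 - n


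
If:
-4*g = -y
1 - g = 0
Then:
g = 1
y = 4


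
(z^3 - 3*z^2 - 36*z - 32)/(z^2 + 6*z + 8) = (z^2 - 7*z - 8)/(z + 2)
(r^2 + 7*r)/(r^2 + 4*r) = (r + 7)/(r + 4)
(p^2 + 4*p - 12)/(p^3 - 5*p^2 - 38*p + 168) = (p - 2)/(p^2 - 11*p + 28)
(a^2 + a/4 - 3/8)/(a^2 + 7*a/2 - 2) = (a + 3/4)/(a + 4)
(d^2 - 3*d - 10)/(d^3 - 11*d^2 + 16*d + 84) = (d - 5)/(d^2 - 13*d + 42)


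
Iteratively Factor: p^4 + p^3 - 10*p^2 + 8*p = (p - 2)*(p^3 + 3*p^2 - 4*p) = (p - 2)*(p + 4)*(p^2 - p) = (p - 2)*(p - 1)*(p + 4)*(p)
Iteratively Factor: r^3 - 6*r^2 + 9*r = (r)*(r^2 - 6*r + 9) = r*(r - 3)*(r - 3)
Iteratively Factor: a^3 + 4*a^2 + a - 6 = (a + 2)*(a^2 + 2*a - 3) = (a + 2)*(a + 3)*(a - 1)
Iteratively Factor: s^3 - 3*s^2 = (s)*(s^2 - 3*s) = s*(s - 3)*(s)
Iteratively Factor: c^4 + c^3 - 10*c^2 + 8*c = (c)*(c^3 + c^2 - 10*c + 8) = c*(c + 4)*(c^2 - 3*c + 2) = c*(c - 2)*(c + 4)*(c - 1)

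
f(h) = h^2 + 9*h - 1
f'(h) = 2*h + 9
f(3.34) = 40.22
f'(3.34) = 15.68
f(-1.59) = -12.78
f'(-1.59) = 5.82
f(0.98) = 8.78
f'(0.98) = 10.96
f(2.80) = 32.04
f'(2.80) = 14.60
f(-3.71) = -20.63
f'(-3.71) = 1.58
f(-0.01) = -1.09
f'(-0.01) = 8.98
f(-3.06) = -19.18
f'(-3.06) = 2.88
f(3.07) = 36.05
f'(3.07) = 15.14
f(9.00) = 161.00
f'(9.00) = 27.00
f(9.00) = 161.00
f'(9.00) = 27.00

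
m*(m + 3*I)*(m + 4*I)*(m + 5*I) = m^4 + 12*I*m^3 - 47*m^2 - 60*I*m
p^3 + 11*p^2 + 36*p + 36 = (p + 2)*(p + 3)*(p + 6)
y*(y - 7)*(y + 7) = y^3 - 49*y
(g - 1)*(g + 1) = g^2 - 1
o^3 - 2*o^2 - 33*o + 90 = (o - 5)*(o - 3)*(o + 6)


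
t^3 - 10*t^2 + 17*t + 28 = (t - 7)*(t - 4)*(t + 1)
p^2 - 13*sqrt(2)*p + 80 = (p - 8*sqrt(2))*(p - 5*sqrt(2))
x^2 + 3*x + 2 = (x + 1)*(x + 2)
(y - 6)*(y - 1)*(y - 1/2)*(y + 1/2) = y^4 - 7*y^3 + 23*y^2/4 + 7*y/4 - 3/2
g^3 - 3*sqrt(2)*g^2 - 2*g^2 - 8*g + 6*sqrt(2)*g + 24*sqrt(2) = (g - 4)*(g + 2)*(g - 3*sqrt(2))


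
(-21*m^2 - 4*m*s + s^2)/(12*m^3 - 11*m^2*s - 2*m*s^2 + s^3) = (-7*m + s)/(4*m^2 - 5*m*s + s^2)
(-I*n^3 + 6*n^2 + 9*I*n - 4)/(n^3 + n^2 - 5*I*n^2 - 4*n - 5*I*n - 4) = (-I*n^3 + 6*n^2 + 9*I*n - 4)/(n^3 + n^2*(1 - 5*I) - n*(4 + 5*I) - 4)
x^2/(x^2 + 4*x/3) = 3*x/(3*x + 4)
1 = 1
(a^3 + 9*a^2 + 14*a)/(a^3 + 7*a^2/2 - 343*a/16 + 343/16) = 16*a*(a + 2)/(16*a^2 - 56*a + 49)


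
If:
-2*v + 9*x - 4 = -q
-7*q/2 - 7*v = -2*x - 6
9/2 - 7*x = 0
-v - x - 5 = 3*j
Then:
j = -2591/1176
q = 29/196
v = 379/392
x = 9/14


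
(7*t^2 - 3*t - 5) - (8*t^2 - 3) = -t^2 - 3*t - 2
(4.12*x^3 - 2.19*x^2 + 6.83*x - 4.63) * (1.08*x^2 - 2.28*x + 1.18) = 4.4496*x^5 - 11.7588*x^4 + 17.2312*x^3 - 23.157*x^2 + 18.6158*x - 5.4634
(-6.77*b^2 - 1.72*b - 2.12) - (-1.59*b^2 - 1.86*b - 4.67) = -5.18*b^2 + 0.14*b + 2.55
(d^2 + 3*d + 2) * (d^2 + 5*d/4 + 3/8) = d^4 + 17*d^3/4 + 49*d^2/8 + 29*d/8 + 3/4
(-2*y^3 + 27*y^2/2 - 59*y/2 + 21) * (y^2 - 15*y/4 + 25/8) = -2*y^5 + 21*y^4 - 691*y^3/8 + 2781*y^2/16 - 2735*y/16 + 525/8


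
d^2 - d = d*(d - 1)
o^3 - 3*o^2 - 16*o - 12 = (o - 6)*(o + 1)*(o + 2)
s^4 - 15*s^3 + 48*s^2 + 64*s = s*(s - 8)^2*(s + 1)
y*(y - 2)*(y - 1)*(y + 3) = y^4 - 7*y^2 + 6*y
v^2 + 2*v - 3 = (v - 1)*(v + 3)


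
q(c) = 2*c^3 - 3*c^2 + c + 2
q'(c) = 6*c^2 - 6*c + 1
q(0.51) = 2.00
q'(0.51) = -0.50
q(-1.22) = -7.32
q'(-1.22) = 17.25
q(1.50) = 3.50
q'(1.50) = 5.50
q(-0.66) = -0.54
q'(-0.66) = 7.57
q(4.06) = 90.46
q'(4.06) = 75.54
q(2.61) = 19.73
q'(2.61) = 26.21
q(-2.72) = -63.16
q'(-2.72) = 61.71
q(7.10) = 573.69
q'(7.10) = 260.86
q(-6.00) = -544.00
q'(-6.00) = 253.00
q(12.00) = 3038.00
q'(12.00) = 793.00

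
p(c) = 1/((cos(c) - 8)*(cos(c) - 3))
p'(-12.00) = -0.02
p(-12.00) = 0.06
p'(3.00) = 0.00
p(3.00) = 0.03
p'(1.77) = -0.02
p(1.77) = 0.04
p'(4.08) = 0.01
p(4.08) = 0.03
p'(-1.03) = 0.02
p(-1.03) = 0.05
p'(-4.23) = -0.01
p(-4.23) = 0.03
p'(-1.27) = 0.02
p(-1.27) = 0.05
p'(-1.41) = 0.02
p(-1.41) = 0.04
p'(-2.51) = 0.01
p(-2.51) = 0.03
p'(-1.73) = 0.02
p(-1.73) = 0.04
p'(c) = sin(c)/((cos(c) - 8)*(cos(c) - 3)^2) + sin(c)/((cos(c) - 8)^2*(cos(c) - 3)) = (2*cos(c) - 11)*sin(c)/((cos(c) - 8)^2*(cos(c) - 3)^2)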